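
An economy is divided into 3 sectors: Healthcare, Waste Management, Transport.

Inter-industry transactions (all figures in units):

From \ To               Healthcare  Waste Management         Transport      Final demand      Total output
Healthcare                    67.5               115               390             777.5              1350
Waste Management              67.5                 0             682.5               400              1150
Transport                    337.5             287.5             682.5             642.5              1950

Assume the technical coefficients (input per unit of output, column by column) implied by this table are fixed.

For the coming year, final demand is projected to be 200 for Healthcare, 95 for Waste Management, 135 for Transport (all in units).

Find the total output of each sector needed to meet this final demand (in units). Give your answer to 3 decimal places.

x_H = 330.194, x_W = 264.219, x_T = 436.313

Technical coefficients a_ij = z_ij / X_j:
  a_HH = 67.5/1350 = 0.05, a_WH = 67.5/1350 = 0.05, a_TH = 337.5/1350 = 0.25
  a_HW = 115/1150 = 0.10, a_WW = 0/1150 = 0.00, a_TW = 287.5/1150 = 0.25
  a_HT = 390/1950 = 0.20, a_WT = 682.5/1950 = 0.35, a_TT = 682.5/1950 = 0.35
I − A =
  [   0.95    -0.10    -0.20]
  [  -0.05     1.00    -0.35]
  [  -0.25    -0.25     0.65]
Cofactors of I−A, C_ij = (−1)^(i+j)·(minor ij) (rows/columns in the sector order above):
  C_11 = (1.00)(0.65) − (-0.35)(-0.25) = 0.5625
  C_12 = −[(-0.05)(0.65) − (-0.35)(-0.25)] = 0.1200
  C_13 = (-0.05)(-0.25) − (1.00)(-0.25) = 0.2625
  C_21 = −[(-0.10)(0.65) − (-0.20)(-0.25)] = 0.1150
  C_22 = (0.95)(0.65) − (-0.20)(-0.25) = 0.5675
  C_23 = −[(0.95)(-0.25) − (-0.10)(-0.25)] = 0.2625
  C_31 = (-0.10)(-0.35) − (-0.20)(1.00) = 0.2350
  C_32 = −[(0.95)(-0.35) − (-0.20)(-0.05)] = 0.3425
  C_33 = (0.95)(1.00) − (-0.10)(-0.05) = 0.9450
det(I−A) = Σ_j (I−A)_1j·C_1j = (0.95)(0.5625) + (-0.10)(0.1200) + (-0.20)(0.2625) = 0.469875
adj(I−A) = Cᵀ =
  [ 0.5625   0.1150   0.2350]
  [ 0.1200   0.5675   0.3425]
  [ 0.2625   0.2625   0.9450]
(I − A)⁻¹ = adj(I−A) / det(I−A) ≈
  [   1.1971     0.2447     0.5001]
  [   0.2554     1.2078     0.7289]
  [   0.5587     0.5587     2.0112]
x = (I − A)⁻¹ d = adj(I−A)·d / det(I−A), with det(I−A) = 0.469875:
  x_H = (0.5625·200 + 0.1150·95 + 0.2350·135) / 0.469875 = 155.15 / 0.469875 ≈ 330.194
  x_W = (0.1200·200 + 0.5675·95 + 0.3425·135) / 0.469875 = 124.15 / 0.469875 ≈ 264.219
  x_T = (0.2625·200 + 0.2625·95 + 0.9450·135) / 0.469875 = 205.0125 / 0.469875 ≈ 436.313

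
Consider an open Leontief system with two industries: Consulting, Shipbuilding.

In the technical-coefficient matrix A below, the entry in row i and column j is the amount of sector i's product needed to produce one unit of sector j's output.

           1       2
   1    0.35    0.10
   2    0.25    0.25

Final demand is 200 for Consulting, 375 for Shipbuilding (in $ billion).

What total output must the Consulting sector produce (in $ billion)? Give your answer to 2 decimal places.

I − A =
  [   0.65    -0.10]
  [  -0.25     0.75]
det(I−A) = (0.65)(0.75) − (-0.10)(-0.25) = 0.4625
adj(I−A) = [[0.75, 0.10], [0.25, 0.65]]
(I − A)⁻¹ = adj(I−A) / det(I−A) ≈
  [   1.6216     0.2162]
  [   0.5405     1.4054]
x = (I − A)⁻¹ d = adj(I−A)·d / det(I−A), with det(I−A) = 0.4625:
  x_1 = (0.75·200 + 0.10·375) / 0.4625 = 187.50 / 0.4625 ≈ 405.41
  x_2 = (0.25·200 + 0.65·375) / 0.4625 = 293.75 / 0.4625 ≈ 635.14

x_1 = 405.41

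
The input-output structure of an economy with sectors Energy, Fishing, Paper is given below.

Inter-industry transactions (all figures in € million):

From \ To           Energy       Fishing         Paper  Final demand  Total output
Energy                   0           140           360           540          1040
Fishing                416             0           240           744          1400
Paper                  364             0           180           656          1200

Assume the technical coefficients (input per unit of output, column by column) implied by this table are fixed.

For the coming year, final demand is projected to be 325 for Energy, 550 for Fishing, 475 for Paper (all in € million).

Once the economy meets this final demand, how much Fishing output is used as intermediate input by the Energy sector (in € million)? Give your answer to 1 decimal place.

Technical coefficients a_ij = z_ij / X_j:
  a_EE = 0/1040 = 0.00, a_FE = 416/1040 = 0.40, a_PE = 364/1040 = 0.35
  a_EF = 140/1400 = 0.10, a_FF = 0/1400 = 0.00, a_PF = 0/1400 = 0.00
  a_EP = 360/1200 = 0.30, a_FP = 240/1200 = 0.20, a_PP = 180/1200 = 0.15
I − A =
  [   1.00    -0.10    -0.30]
  [  -0.40     1.00    -0.20]
  [  -0.35     0.00     0.85]
Cofactors of I−A, C_ij = (−1)^(i+j)·(minor ij) (rows/columns in the sector order above):
  C_11 = (1.00)(0.85) − (-0.20)(0.00) = 0.8500
  C_12 = −[(-0.40)(0.85) − (-0.20)(-0.35)] = 0.4100
  C_13 = (-0.40)(0.00) − (1.00)(-0.35) = 0.3500
  C_21 = −[(-0.10)(0.85) − (-0.30)(0.00)] = 0.0850
  C_22 = (1.00)(0.85) − (-0.30)(-0.35) = 0.7450
  C_23 = −[(1.00)(0.00) − (-0.10)(-0.35)] = 0.0350
  C_31 = (-0.10)(-0.20) − (-0.30)(1.00) = 0.3200
  C_32 = −[(1.00)(-0.20) − (-0.30)(-0.40)] = 0.3200
  C_33 = (1.00)(1.00) − (-0.10)(-0.40) = 0.9600
det(I−A) = Σ_j (I−A)_1j·C_1j = (1.00)(0.8500) + (-0.10)(0.4100) + (-0.30)(0.3500) = 0.7040
adj(I−A) = Cᵀ =
  [ 0.8500   0.0850   0.3200]
  [ 0.4100   0.7450   0.3200]
  [ 0.3500   0.0350   0.9600]
(I − A)⁻¹ = adj(I−A) / det(I−A) ≈
  [   1.2074     0.1207     0.4545]
  [   0.5824     1.0582     0.4545]
  [   0.4972     0.0497     1.3636]
First solve x = (I − A)⁻¹ d = adj(I−A)·d / det(I−A); in particular x_E = (0.8500·325 + 0.0850·550 + 0.3200·475) / 0.7040 = 475.00 / 0.7040 ≈ 674.716.
Intermediate flow from F to E: z_FE = a_FE · x_E = 0.40 × 475.00 / 0.7040 = 190.00 / 0.7040 ≈ 269.9.

z_FE = 269.9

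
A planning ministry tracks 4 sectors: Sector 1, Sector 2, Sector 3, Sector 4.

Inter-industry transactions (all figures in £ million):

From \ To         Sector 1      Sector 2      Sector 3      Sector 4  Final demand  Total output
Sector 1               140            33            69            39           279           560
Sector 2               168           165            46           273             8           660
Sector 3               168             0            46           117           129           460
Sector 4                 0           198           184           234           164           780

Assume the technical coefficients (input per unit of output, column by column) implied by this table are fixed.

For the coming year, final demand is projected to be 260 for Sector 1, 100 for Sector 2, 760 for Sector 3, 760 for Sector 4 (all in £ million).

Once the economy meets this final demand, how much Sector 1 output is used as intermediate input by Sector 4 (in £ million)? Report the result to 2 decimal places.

z_14 = 148.42

Technical coefficients a_ij = z_ij / X_j:
  a_11 = 140/560 = 0.25, a_21 = 168/560 = 0.30, a_31 = 168/560 = 0.30, a_41 = 0/560 = 0.00
  a_12 = 33/660 = 0.05, a_22 = 165/660 = 0.25, a_32 = 0/660 = 0.00, a_42 = 198/660 = 0.30
  a_13 = 69/460 = 0.15, a_23 = 46/460 = 0.10, a_33 = 46/460 = 0.10, a_43 = 184/460 = 0.40
  a_14 = 39/780 = 0.05, a_24 = 273/780 = 0.35, a_34 = 117/780 = 0.15, a_44 = 234/780 = 0.30
I − A =
  [   0.75    -0.05    -0.15    -0.05]
  [  -0.30     0.75    -0.10    -0.35]
  [  -0.30     0.00     0.90    -0.15]
  [   0.00    -0.30    -0.40     0.70]
Compute the cofactors C_ij = (−1)^(i+j)·(3×3 minor ij) of I−A; the adjugate is their transpose:
adj(I−A) = Cᵀ =
  [ 0.328500   0.048750   0.090000   0.067125]
  [ 0.234000   0.390000   0.195000   0.253500]
  [ 0.139500   0.048750   0.300000   0.098625]
  [ 0.180000   0.195000   0.255000   0.457500]
det(I−A) = Σ_j (I−A)_1j·C_1j = (0.75)(0.328500) + (-0.05)(0.234000) + (-0.15)(0.139500) + (-0.05)(0.180000) = 0.20475
(I − A)⁻¹ = adj(I−A) / det(I−A) ≈
  [   1.6044     0.2381     0.4396     0.3278]
  [   1.1429     1.9048     0.9524     1.2381]
  [   0.6813     0.2381     1.4652     0.4817]
  [   0.8791     0.9524     1.2454     2.2344]
First solve x = (I − A)⁻¹ d = adj(I−A)·d / det(I−A); in particular x_4 = (0.180000·260 + 0.195000·100 + 0.255000·760 + 0.457500·760) / 0.20475 = 607.80 / 0.20475 ≈ 2968.4982.
Intermediate flow from 1 to 4: z_14 = a_14 · x_4 = 0.05 × 607.80 / 0.20475 = 30.39 / 0.20475 ≈ 148.42.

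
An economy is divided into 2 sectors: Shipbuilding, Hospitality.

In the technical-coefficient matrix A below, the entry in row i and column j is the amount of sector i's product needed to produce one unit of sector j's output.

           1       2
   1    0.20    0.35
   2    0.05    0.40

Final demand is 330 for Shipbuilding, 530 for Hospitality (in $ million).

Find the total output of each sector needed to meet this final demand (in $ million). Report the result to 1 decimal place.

x_1 = 829.2, x_2 = 952.4

I − A =
  [   0.80    -0.35]
  [  -0.05     0.60]
det(I−A) = (0.80)(0.60) − (-0.35)(-0.05) = 0.4625
adj(I−A) = [[0.60, 0.35], [0.05, 0.80]]
(I − A)⁻¹ = adj(I−A) / det(I−A) ≈
  [   1.2973     0.7568]
  [   0.1081     1.7297]
x = (I − A)⁻¹ d = adj(I−A)·d / det(I−A), with det(I−A) = 0.4625:
  x_1 = (0.60·330 + 0.35·530) / 0.4625 = 383.50 / 0.4625 ≈ 829.2
  x_2 = (0.05·330 + 0.80·530) / 0.4625 = 440.50 / 0.4625 ≈ 952.4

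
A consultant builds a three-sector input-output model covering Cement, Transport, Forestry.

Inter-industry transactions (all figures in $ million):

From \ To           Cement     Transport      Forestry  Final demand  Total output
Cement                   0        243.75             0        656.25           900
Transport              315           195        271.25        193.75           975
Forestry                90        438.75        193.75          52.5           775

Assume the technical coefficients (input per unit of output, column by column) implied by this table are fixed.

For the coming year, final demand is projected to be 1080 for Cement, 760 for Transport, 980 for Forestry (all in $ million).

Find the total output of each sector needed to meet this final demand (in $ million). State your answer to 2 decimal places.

Technical coefficients a_ij = z_ij / X_j:
  a_CC = 0/900 = 0.00, a_TC = 315/900 = 0.35, a_FC = 90/900 = 0.10
  a_CT = 243.75/975 = 0.25, a_TT = 195/975 = 0.20, a_FT = 438.75/975 = 0.45
  a_CF = 0/775 = 0.00, a_TF = 271.25/775 = 0.35, a_FF = 193.75/775 = 0.25
I − A =
  [   1.00    -0.25     0.00]
  [  -0.35     0.80    -0.35]
  [  -0.10    -0.45     0.75]
Cofactors of I−A, C_ij = (−1)^(i+j)·(minor ij) (rows/columns in the sector order above):
  C_11 = (0.80)(0.75) − (-0.35)(-0.45) = 0.4425
  C_12 = −[(-0.35)(0.75) − (-0.35)(-0.10)] = 0.2975
  C_13 = (-0.35)(-0.45) − (0.80)(-0.10) = 0.2375
  C_21 = −[(-0.25)(0.75) − (0.00)(-0.45)] = 0.1875
  C_22 = (1.00)(0.75) − (0.00)(-0.10) = 0.7500
  C_23 = −[(1.00)(-0.45) − (-0.25)(-0.10)] = 0.4750
  C_31 = (-0.25)(-0.35) − (0.00)(0.80) = 0.0875
  C_32 = −[(1.00)(-0.35) − (0.00)(-0.35)] = 0.3500
  C_33 = (1.00)(0.80) − (-0.25)(-0.35) = 0.7125
det(I−A) = Σ_j (I−A)_1j·C_1j = (1.00)(0.4425) + (-0.25)(0.2975) + (0.00)(0.2375) = 0.368125
adj(I−A) = Cᵀ =
  [ 0.4425   0.1875   0.0875]
  [ 0.2975   0.7500   0.3500]
  [ 0.2375   0.4750   0.7125]
(I − A)⁻¹ = adj(I−A) / det(I−A) ≈
  [   1.2020     0.5093     0.2377]
  [   0.8081     2.0374     0.9508]
  [   0.6452     1.2903     1.9355]
x = (I − A)⁻¹ d = adj(I−A)·d / det(I−A), with det(I−A) = 0.368125:
  x_C = (0.4425·1080 + 0.1875·760 + 0.0875·980) / 0.368125 = 706.15 / 0.368125 ≈ 1918.23
  x_T = (0.2975·1080 + 0.7500·760 + 0.3500·980) / 0.368125 = 1234.30 / 0.368125 ≈ 3352.94
  x_F = (0.2375·1080 + 0.4750·760 + 0.7125·980) / 0.368125 = 1315.75 / 0.368125 ≈ 3574.19

x_C = 1918.23, x_T = 3352.94, x_F = 3574.19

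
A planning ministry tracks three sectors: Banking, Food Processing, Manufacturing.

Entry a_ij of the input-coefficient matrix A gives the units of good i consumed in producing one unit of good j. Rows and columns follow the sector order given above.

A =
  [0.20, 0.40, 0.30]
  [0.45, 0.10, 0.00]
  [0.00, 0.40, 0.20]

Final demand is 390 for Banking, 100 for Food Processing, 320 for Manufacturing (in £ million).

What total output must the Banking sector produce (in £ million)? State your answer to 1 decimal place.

I − A =
  [   0.80    -0.40    -0.30]
  [  -0.45     0.90     0.00]
  [   0.00    -0.40     0.80]
Cofactors of I−A, C_ij = (−1)^(i+j)·(minor ij) (rows/columns in the sector order above):
  C_11 = (0.90)(0.80) − (0.00)(-0.40) = 0.7200
  C_12 = −[(-0.45)(0.80) − (0.00)(0.00)] = 0.3600
  C_13 = (-0.45)(-0.40) − (0.90)(0.00) = 0.1800
  C_21 = −[(-0.40)(0.80) − (-0.30)(-0.40)] = 0.4400
  C_22 = (0.80)(0.80) − (-0.30)(0.00) = 0.6400
  C_23 = −[(0.80)(-0.40) − (-0.40)(0.00)] = 0.3200
  C_31 = (-0.40)(0.00) − (-0.30)(0.90) = 0.2700
  C_32 = −[(0.80)(0.00) − (-0.30)(-0.45)] = 0.1350
  C_33 = (0.80)(0.90) − (-0.40)(-0.45) = 0.5400
det(I−A) = Σ_j (I−A)_1j·C_1j = (0.80)(0.7200) + (-0.40)(0.3600) + (-0.30)(0.1800) = 0.3780
adj(I−A) = Cᵀ =
  [ 0.7200   0.4400   0.2700]
  [ 0.3600   0.6400   0.1350]
  [ 0.1800   0.3200   0.5400]
(I − A)⁻¹ = adj(I−A) / det(I−A) ≈
  [   1.9048     1.1640     0.7143]
  [   0.9524     1.6931     0.3571]
  [   0.4762     0.8466     1.4286]
x = (I − A)⁻¹ d = adj(I−A)·d / det(I−A), with det(I−A) = 0.3780:
  x_1 = (0.7200·390 + 0.4400·100 + 0.2700·320) / 0.3780 = 411.20 / 0.3780 ≈ 1087.8
  x_2 = (0.3600·390 + 0.6400·100 + 0.1350·320) / 0.3780 = 247.60 / 0.3780 ≈ 655.0
  x_3 = (0.1800·390 + 0.3200·100 + 0.5400·320) / 0.3780 = 275.00 / 0.3780 ≈ 727.5

x_1 = 1087.8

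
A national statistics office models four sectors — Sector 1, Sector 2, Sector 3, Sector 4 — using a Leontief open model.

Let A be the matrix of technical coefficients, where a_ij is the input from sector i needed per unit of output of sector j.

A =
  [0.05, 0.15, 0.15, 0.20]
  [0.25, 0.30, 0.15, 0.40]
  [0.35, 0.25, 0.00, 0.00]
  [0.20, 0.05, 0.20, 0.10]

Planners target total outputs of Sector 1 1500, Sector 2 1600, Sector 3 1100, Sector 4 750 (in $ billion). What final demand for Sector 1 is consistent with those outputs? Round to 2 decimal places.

I − A =
  [   0.95    -0.15    -0.15    -0.20]
  [  -0.25     0.70    -0.15    -0.40]
  [  -0.35    -0.25     1.00     0.00]
  [  -0.20    -0.05    -0.20     0.90]
d = (I − A) x:
  d_1 = (+0.95)·1500 + (-0.15)·1600 + (-0.15)·1100 + (-0.20)·750 = 870.00
  d_2 = (-0.25)·1500 + (+0.70)·1600 + (-0.15)·1100 + (-0.40)·750 = 280.00
  d_3 = (-0.35)·1500 + (-0.25)·1600 + (+1.00)·1100 + (+0.00)·750 = 175.00
  d_4 = (-0.20)·1500 + (-0.05)·1600 + (-0.20)·1100 + (+0.90)·750 = 75.00

d_1 = 870.00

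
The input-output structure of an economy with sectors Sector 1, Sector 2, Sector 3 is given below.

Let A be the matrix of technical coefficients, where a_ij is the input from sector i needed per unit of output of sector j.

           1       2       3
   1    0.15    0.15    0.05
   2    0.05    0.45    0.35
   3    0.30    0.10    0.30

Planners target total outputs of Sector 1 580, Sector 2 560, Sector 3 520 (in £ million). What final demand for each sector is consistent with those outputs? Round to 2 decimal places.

I − A =
  [   0.85    -0.15    -0.05]
  [  -0.05     0.55    -0.35]
  [  -0.30    -0.10     0.70]
d = (I − A) x:
  d_1 = (+0.85)·580 + (-0.15)·560 + (-0.05)·520 = 383.00
  d_2 = (-0.05)·580 + (+0.55)·560 + (-0.35)·520 = 97.00
  d_3 = (-0.30)·580 + (-0.10)·560 + (+0.70)·520 = 134.00

d_1 = 383.00, d_2 = 97.00, d_3 = 134.00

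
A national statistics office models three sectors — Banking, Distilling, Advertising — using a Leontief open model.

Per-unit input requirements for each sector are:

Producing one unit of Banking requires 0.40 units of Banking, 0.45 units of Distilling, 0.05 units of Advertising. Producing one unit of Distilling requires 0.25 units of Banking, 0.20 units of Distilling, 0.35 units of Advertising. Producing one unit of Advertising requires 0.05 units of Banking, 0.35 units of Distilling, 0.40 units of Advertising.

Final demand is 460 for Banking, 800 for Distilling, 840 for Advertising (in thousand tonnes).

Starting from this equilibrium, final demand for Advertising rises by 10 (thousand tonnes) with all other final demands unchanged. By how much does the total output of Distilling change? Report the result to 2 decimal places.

I − A =
  [   0.60    -0.25    -0.05]
  [  -0.45     0.80    -0.35]
  [  -0.05    -0.35     0.60]
Cofactors of I−A, C_ij = (−1)^(i+j)·(minor ij) (rows/columns in the sector order above):
  C_11 = (0.80)(0.60) − (-0.35)(-0.35) = 0.3575
  C_12 = −[(-0.45)(0.60) − (-0.35)(-0.05)] = 0.2875
  C_13 = (-0.45)(-0.35) − (0.80)(-0.05) = 0.1975
  C_21 = −[(-0.25)(0.60) − (-0.05)(-0.35)] = 0.1675
  C_22 = (0.60)(0.60) − (-0.05)(-0.05) = 0.3575
  C_23 = −[(0.60)(-0.35) − (-0.25)(-0.05)] = 0.2225
  C_31 = (-0.25)(-0.35) − (-0.05)(0.80) = 0.1275
  C_32 = −[(0.60)(-0.35) − (-0.05)(-0.45)] = 0.2325
  C_33 = (0.60)(0.80) − (-0.25)(-0.45) = 0.3675
det(I−A) = Σ_j (I−A)_1j·C_1j = (0.60)(0.3575) + (-0.25)(0.2875) + (-0.05)(0.1975) = 0.13275
adj(I−A) = Cᵀ =
  [ 0.3575   0.1675   0.1275]
  [ 0.2875   0.3575   0.2325]
  [ 0.1975   0.2225   0.3675]
(I − A)⁻¹ = adj(I−A) / det(I−A) ≈
  [   2.6930     1.2618     0.9605]
  [   2.1657     2.6930     1.7514]
  [   1.4878     1.6761     2.7684]
Δx = (I − A)⁻¹ Δd with Δd having +10 in the Advertising component and 0 elsewhere.
So Δx_D = L_DA · (+10), where L_DA = adj(I−A)_DA / det(I−A) = 0.2325 / 0.13275.
Δx_D = 0.2325 × (+10) / 0.13275 = 2.325 / 0.13275 ≈ 17.51.

Δx_D = 17.51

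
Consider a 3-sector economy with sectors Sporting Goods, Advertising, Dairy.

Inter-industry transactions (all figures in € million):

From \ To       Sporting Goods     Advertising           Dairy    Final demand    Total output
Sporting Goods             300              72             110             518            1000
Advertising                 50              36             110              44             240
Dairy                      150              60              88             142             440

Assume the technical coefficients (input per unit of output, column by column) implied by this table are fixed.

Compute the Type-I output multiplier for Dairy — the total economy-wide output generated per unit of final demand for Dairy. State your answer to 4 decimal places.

m_3 = 2.8209

Technical coefficients a_ij = z_ij / X_j:
  a_11 = 300/1000 = 0.30, a_21 = 50/1000 = 0.05, a_31 = 150/1000 = 0.15
  a_12 = 72/240 = 0.30, a_22 = 36/240 = 0.15, a_32 = 60/240 = 0.25
  a_13 = 110/440 = 0.25, a_23 = 110/440 = 0.25, a_33 = 88/440 = 0.20
I − A =
  [   0.70    -0.30    -0.25]
  [  -0.05     0.85    -0.25]
  [  -0.15    -0.25     0.80]
Cofactors of I−A, C_ij = (−1)^(i+j)·(minor ij) (rows/columns in the sector order above):
  C_11 = (0.85)(0.80) − (-0.25)(-0.25) = 0.6175
  C_12 = −[(-0.05)(0.80) − (-0.25)(-0.15)] = 0.0775
  C_13 = (-0.05)(-0.25) − (0.85)(-0.15) = 0.1400
  C_21 = −[(-0.30)(0.80) − (-0.25)(-0.25)] = 0.3025
  C_22 = (0.70)(0.80) − (-0.25)(-0.15) = 0.5225
  C_23 = −[(0.70)(-0.25) − (-0.30)(-0.15)] = 0.2200
  C_31 = (-0.30)(-0.25) − (-0.25)(0.85) = 0.2875
  C_32 = −[(0.70)(-0.25) − (-0.25)(-0.05)] = 0.1875
  C_33 = (0.70)(0.85) − (-0.30)(-0.05) = 0.5800
det(I−A) = Σ_j (I−A)_1j·C_1j = (0.70)(0.6175) + (-0.30)(0.0775) + (-0.25)(0.1400) = 0.3740
adj(I−A) = Cᵀ =
  [ 0.6175   0.3025   0.2875]
  [ 0.0775   0.5225   0.1875]
  [ 0.1400   0.2200   0.5800]
(I − A)⁻¹ = adj(I−A) / det(I−A) ≈
  [   1.65107     0.80882     0.76872]
  [   0.20722     1.39706     0.50134]
  [   0.37433     0.58824     1.55080]
The output multiplier for sector j is the column-j sum of the Leontief inverse (I − A)⁻¹ = adj(I−A) / det(I−A).
Column 3 of adj(I−A): (0.2875, 0.1875, 0.5800); det(I−A) = 0.3740.
m_3 = (0.2875 + 0.1875 + 0.5800) / 0.3740 = 1.055 / 0.3740 ≈ 2.8209.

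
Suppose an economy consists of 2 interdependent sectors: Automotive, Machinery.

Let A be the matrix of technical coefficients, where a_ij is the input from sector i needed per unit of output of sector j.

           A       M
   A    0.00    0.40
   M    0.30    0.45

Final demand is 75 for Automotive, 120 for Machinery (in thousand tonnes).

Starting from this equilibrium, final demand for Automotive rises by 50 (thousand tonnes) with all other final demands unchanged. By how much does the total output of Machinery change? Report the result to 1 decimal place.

Δx_M = 34.9

I − A =
  [   1.00    -0.40]
  [  -0.30     0.55]
det(I−A) = (1.00)(0.55) − (-0.40)(-0.30) = 0.4300
adj(I−A) = [[0.55, 0.40], [0.30, 1.00]]
(I − A)⁻¹ = adj(I−A) / det(I−A) ≈
  [   1.2791     0.9302]
  [   0.6977     2.3256]
Δx = (I − A)⁻¹ Δd with Δd having +50 in the Automotive component and 0 elsewhere.
So Δx_M = L_MA · (+50), where L_MA = adj(I−A)_MA / det(I−A) = 0.30 / 0.4300.
Δx_M = 0.30 × (+50) / 0.4300 = 15.00 / 0.4300 ≈ 34.9.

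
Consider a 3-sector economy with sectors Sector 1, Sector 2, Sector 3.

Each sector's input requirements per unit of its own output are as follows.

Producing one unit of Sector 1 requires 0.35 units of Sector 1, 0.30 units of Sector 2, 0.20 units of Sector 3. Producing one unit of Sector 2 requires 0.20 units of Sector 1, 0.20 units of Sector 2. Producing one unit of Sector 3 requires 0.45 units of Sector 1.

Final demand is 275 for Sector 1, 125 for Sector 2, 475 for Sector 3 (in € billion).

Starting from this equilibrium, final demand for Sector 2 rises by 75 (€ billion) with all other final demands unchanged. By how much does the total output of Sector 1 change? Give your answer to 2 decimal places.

Δx_1 = 38.66

I − A =
  [   0.65    -0.20    -0.45]
  [  -0.30     0.80     0.00]
  [  -0.20     0.00     1.00]
Cofactors of I−A, C_ij = (−1)^(i+j)·(minor ij) (rows/columns in the sector order above):
  C_11 = (0.80)(1.00) − (0.00)(0.00) = 0.8000
  C_12 = −[(-0.30)(1.00) − (0.00)(-0.20)] = 0.3000
  C_13 = (-0.30)(0.00) − (0.80)(-0.20) = 0.1600
  C_21 = −[(-0.20)(1.00) − (-0.45)(0.00)] = 0.2000
  C_22 = (0.65)(1.00) − (-0.45)(-0.20) = 0.5600
  C_23 = −[(0.65)(0.00) − (-0.20)(-0.20)] = 0.0400
  C_31 = (-0.20)(0.00) − (-0.45)(0.80) = 0.3600
  C_32 = −[(0.65)(0.00) − (-0.45)(-0.30)] = 0.1350
  C_33 = (0.65)(0.80) − (-0.20)(-0.30) = 0.4600
det(I−A) = Σ_j (I−A)_1j·C_1j = (0.65)(0.8000) + (-0.20)(0.3000) + (-0.45)(0.1600) = 0.3880
adj(I−A) = Cᵀ =
  [ 0.8000   0.2000   0.3600]
  [ 0.3000   0.5600   0.1350]
  [ 0.1600   0.0400   0.4600]
(I − A)⁻¹ = adj(I−A) / det(I−A) ≈
  [   2.0619     0.5155     0.9278]
  [   0.7732     1.4433     0.3479]
  [   0.4124     0.1031     1.1856]
Δx = (I − A)⁻¹ Δd with Δd having +75 in the Sector 2 component and 0 elsewhere.
So Δx_1 = L_12 · (+75), where L_12 = adj(I−A)_12 / det(I−A) = 0.2000 / 0.3880.
Δx_1 = 0.2000 × (+75) / 0.3880 = 15.00 / 0.3880 ≈ 38.66.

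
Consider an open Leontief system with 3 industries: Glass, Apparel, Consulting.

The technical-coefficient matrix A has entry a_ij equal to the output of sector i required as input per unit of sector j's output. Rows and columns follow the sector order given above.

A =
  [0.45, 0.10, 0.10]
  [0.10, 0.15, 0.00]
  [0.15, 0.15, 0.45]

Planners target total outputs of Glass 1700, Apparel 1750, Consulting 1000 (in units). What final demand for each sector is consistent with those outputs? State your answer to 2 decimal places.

d_1 = 660.00, d_2 = 1317.50, d_3 = 32.50

I − A =
  [   0.55    -0.10    -0.10]
  [  -0.10     0.85     0.00]
  [  -0.15    -0.15     0.55]
d = (I − A) x:
  d_1 = (+0.55)·1700 + (-0.10)·1750 + (-0.10)·1000 = 660.00
  d_2 = (-0.10)·1700 + (+0.85)·1750 + (+0.00)·1000 = 1317.50
  d_3 = (-0.15)·1700 + (-0.15)·1750 + (+0.55)·1000 = 32.50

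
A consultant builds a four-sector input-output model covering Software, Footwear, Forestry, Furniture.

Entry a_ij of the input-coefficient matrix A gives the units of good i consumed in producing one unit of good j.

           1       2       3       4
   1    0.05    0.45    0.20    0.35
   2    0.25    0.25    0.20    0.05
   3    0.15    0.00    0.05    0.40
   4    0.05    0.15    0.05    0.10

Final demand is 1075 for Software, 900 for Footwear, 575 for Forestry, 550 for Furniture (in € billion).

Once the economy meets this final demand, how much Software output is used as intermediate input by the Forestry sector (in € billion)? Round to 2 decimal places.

I − A =
  [   0.95    -0.45    -0.20    -0.35]
  [  -0.25     0.75    -0.20    -0.05]
  [  -0.15     0.00     0.95    -0.40]
  [  -0.05    -0.15    -0.05     0.90]
Compute the cofactors C_ij = (−1)^(i+j)·(3×3 minor ij) of I−A; the adjugate is their transpose:
adj(I−A) = Cᵀ =
  [ 0.607125   0.437625   0.239250   0.366750]
  [ 0.242500   0.743000   0.219750   0.233250]
  [ 0.130125   0.134625   0.505500   0.282750]
  [ 0.081375   0.155625   0.078000   0.534000]
det(I−A) = Σ_j (I−A)_1j·C_1j = (0.95)(0.607125) + (-0.45)(0.242500) + (-0.20)(0.130125) + (-0.35)(0.081375) = 0.4131375
(I − A)⁻¹ = adj(I−A) / det(I−A) ≈
  [   1.4695     1.0593     0.5791     0.8877]
  [   0.5870     1.7984     0.5319     0.5646]
  [   0.3150     0.3259     1.2236     0.6844]
  [   0.1970     0.3767     0.1888     1.2925]
First solve x = (I − A)⁻¹ d = adj(I−A)·d / det(I−A); in particular x_3 = (0.130125·1075 + 0.134625·900 + 0.505500·575 + 0.282750·550) / 0.4131375 = 707.221875 / 0.4131375 ≈ 1711.8317.
Intermediate flow from 1 to 3: z_13 = a_13 · x_3 = 0.20 × 707.221875 / 0.4131375 = 141.444375 / 0.4131375 ≈ 342.37.

z_13 = 342.37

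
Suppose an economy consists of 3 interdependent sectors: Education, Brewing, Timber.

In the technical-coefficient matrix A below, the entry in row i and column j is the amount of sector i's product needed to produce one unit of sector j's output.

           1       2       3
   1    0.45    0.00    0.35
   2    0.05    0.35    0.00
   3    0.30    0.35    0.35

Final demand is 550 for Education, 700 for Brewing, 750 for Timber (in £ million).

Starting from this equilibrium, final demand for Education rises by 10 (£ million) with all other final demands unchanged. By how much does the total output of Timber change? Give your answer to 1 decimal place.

I − A =
  [   0.55     0.00    -0.35]
  [  -0.05     0.65     0.00]
  [  -0.30    -0.35     0.65]
Cofactors of I−A, C_ij = (−1)^(i+j)·(minor ij) (rows/columns in the sector order above):
  C_11 = (0.65)(0.65) − (0.00)(-0.35) = 0.4225
  C_12 = −[(-0.05)(0.65) − (0.00)(-0.30)] = 0.0325
  C_13 = (-0.05)(-0.35) − (0.65)(-0.30) = 0.2125
  C_21 = −[(0.00)(0.65) − (-0.35)(-0.35)] = 0.1225
  C_22 = (0.55)(0.65) − (-0.35)(-0.30) = 0.2525
  C_23 = −[(0.55)(-0.35) − (0.00)(-0.30)] = 0.1925
  C_31 = (0.00)(0.00) − (-0.35)(0.65) = 0.2275
  C_32 = −[(0.55)(0.00) − (-0.35)(-0.05)] = 0.0175
  C_33 = (0.55)(0.65) − (0.00)(-0.05) = 0.3575
det(I−A) = Σ_j (I−A)_1j·C_1j = (0.55)(0.4225) + (0.00)(0.0325) + (-0.35)(0.2125) = 0.1580
adj(I−A) = Cᵀ =
  [ 0.4225   0.1225   0.2275]
  [ 0.0325   0.2525   0.0175]
  [ 0.2125   0.1925   0.3575]
(I − A)⁻¹ = adj(I−A) / det(I−A) ≈
  [   2.6741     0.7753     1.4399]
  [   0.2057     1.5981     0.1108]
  [   1.3449     1.2184     2.2627]
Δx = (I − A)⁻¹ Δd with Δd having +10 in the Education component and 0 elsewhere.
So Δx_3 = L_31 · (+10), where L_31 = adj(I−A)_31 / det(I−A) = 0.2125 / 0.1580.
Δx_3 = 0.2125 × (+10) / 0.1580 = 2.125 / 0.1580 ≈ 13.4.

Δx_3 = 13.4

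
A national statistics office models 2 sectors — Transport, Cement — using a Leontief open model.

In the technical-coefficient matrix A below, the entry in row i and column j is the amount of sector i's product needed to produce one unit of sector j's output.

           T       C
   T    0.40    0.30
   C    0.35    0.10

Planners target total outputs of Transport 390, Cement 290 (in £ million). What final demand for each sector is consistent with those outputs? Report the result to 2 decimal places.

I − A =
  [   0.60    -0.30]
  [  -0.35     0.90]
d = (I − A) x:
  d_T = (+0.60)·390 + (-0.30)·290 = 147.00
  d_C = (-0.35)·390 + (+0.90)·290 = 124.50

d_T = 147.00, d_C = 124.50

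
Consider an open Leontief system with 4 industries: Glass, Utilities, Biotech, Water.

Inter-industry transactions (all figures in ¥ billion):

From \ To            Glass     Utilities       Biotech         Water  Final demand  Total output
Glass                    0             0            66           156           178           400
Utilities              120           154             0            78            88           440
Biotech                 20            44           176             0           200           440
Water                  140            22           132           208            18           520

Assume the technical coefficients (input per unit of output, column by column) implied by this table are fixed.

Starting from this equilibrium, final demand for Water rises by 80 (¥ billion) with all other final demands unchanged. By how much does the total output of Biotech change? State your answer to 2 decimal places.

Δx_B = 15.94

Technical coefficients a_ij = z_ij / X_j:
  a_GG = 0/400 = 0.00, a_UG = 120/400 = 0.30, a_BG = 20/400 = 0.05, a_WG = 140/400 = 0.35
  a_GU = 0/440 = 0.00, a_UU = 154/440 = 0.35, a_BU = 44/440 = 0.10, a_WU = 22/440 = 0.05
  a_GB = 66/440 = 0.15, a_UB = 0/440 = 0.00, a_BB = 176/440 = 0.40, a_WB = 132/440 = 0.30
  a_GW = 156/520 = 0.30, a_UW = 78/520 = 0.15, a_BW = 0/520 = 0.00, a_WW = 208/520 = 0.40
I − A =
  [   1.00     0.00    -0.15    -0.30]
  [  -0.30     0.65     0.00    -0.15]
  [  -0.05    -0.10     0.60     0.00]
  [  -0.35    -0.05    -0.30     0.60]
Compute the cofactors C_ij = (−1)^(i+j)·(3×3 minor ij) of I−A; the adjugate is their transpose:
adj(I−A) = Cᵀ =
  [ 0.225000   0.027000   0.115875   0.119250]
  [ 0.141750   0.288000   0.106875   0.142875]
  [ 0.042375   0.050250   0.309750   0.033750]
  [ 0.164250   0.064875   0.231375   0.380625]
det(I−A) = Σ_j (I−A)_1j·C_1j = (1.00)(0.225000) + (0.00)(0.141750) + (-0.15)(0.042375) + (-0.30)(0.164250) = 0.16936875
(I − A)⁻¹ = adj(I−A) / det(I−A) ≈
  [   1.3285     0.1594     0.6842     0.7041]
  [   0.8369     1.7004     0.6310     0.8436]
  [   0.2502     0.2967     1.8288     0.1993]
  [   0.9698     0.3830     1.3661     2.2473]
Δx = (I − A)⁻¹ Δd with Δd having +80 in the Water component and 0 elsewhere.
So Δx_B = L_BW · (+80), where L_BW = adj(I−A)_BW / det(I−A) = 0.033750 / 0.16936875.
Δx_B = 0.033750 × (+80) / 0.16936875 = 2.70 / 0.16936875 ≈ 15.94.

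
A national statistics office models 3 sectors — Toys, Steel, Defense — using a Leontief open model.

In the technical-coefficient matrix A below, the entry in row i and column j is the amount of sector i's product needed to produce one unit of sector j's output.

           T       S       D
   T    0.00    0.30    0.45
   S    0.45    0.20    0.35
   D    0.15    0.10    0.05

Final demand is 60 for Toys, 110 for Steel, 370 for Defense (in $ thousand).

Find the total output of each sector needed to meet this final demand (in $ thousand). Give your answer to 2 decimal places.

I − A =
  [   1.00    -0.30    -0.45]
  [  -0.45     0.80    -0.35]
  [  -0.15    -0.10     0.95]
Cofactors of I−A, C_ij = (−1)^(i+j)·(minor ij) (rows/columns in the sector order above):
  C_11 = (0.80)(0.95) − (-0.35)(-0.10) = 0.7250
  C_12 = −[(-0.45)(0.95) − (-0.35)(-0.15)] = 0.4800
  C_13 = (-0.45)(-0.10) − (0.80)(-0.15) = 0.1650
  C_21 = −[(-0.30)(0.95) − (-0.45)(-0.10)] = 0.3300
  C_22 = (1.00)(0.95) − (-0.45)(-0.15) = 0.8825
  C_23 = −[(1.00)(-0.10) − (-0.30)(-0.15)] = 0.1450
  C_31 = (-0.30)(-0.35) − (-0.45)(0.80) = 0.4650
  C_32 = −[(1.00)(-0.35) − (-0.45)(-0.45)] = 0.5525
  C_33 = (1.00)(0.80) − (-0.30)(-0.45) = 0.6650
det(I−A) = Σ_j (I−A)_1j·C_1j = (1.00)(0.7250) + (-0.30)(0.4800) + (-0.45)(0.1650) = 0.50675
adj(I−A) = Cᵀ =
  [ 0.7250   0.3300   0.4650]
  [ 0.4800   0.8825   0.5525]
  [ 0.1650   0.1450   0.6650]
(I − A)⁻¹ = adj(I−A) / det(I−A) ≈
  [   1.4307     0.6512     0.9176]
  [   0.9472     1.7415     1.0903]
  [   0.3256     0.2861     1.3123]
x = (I − A)⁻¹ d = adj(I−A)·d / det(I−A), with det(I−A) = 0.50675:
  x_T = (0.7250·60 + 0.3300·110 + 0.4650·370) / 0.50675 = 251.85 / 0.50675 ≈ 496.99
  x_S = (0.4800·60 + 0.8825·110 + 0.5525·370) / 0.50675 = 330.30 / 0.50675 ≈ 651.80
  x_D = (0.1650·60 + 0.1450·110 + 0.6650·370) / 0.50675 = 271.90 / 0.50675 ≈ 536.56

x_T = 496.99, x_S = 651.80, x_D = 536.56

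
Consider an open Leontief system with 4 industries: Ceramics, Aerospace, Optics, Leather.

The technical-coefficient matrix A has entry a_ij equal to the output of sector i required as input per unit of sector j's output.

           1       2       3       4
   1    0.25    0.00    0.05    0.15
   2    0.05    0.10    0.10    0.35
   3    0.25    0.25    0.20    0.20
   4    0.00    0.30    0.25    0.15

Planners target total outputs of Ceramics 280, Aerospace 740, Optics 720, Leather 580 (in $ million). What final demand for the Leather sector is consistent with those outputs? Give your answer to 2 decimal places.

d_4 = 91.00

I − A =
  [   0.75     0.00    -0.05    -0.15]
  [  -0.05     0.90    -0.10    -0.35]
  [  -0.25    -0.25     0.80    -0.20]
  [   0.00    -0.30    -0.25     0.85]
d = (I − A) x:
  d_1 = (+0.75)·280 + (+0.00)·740 + (-0.05)·720 + (-0.15)·580 = 87.00
  d_2 = (-0.05)·280 + (+0.90)·740 + (-0.10)·720 + (-0.35)·580 = 377.00
  d_3 = (-0.25)·280 + (-0.25)·740 + (+0.80)·720 + (-0.20)·580 = 205.00
  d_4 = (+0.00)·280 + (-0.30)·740 + (-0.25)·720 + (+0.85)·580 = 91.00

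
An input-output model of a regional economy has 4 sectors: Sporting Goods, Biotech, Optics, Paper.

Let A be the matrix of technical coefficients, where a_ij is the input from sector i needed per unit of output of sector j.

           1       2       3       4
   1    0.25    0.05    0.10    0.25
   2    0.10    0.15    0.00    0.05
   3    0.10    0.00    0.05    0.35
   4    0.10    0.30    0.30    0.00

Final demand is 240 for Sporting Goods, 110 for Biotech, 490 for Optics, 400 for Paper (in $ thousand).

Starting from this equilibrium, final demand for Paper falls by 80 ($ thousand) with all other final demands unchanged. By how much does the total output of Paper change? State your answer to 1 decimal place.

I − A =
  [   0.75    -0.05    -0.10    -0.25]
  [  -0.10     0.85     0.00    -0.05]
  [  -0.10     0.00     0.95    -0.35]
  [  -0.10    -0.30    -0.30     1.00]
Compute the cofactors C_ij = (−1)^(i+j)·(3×3 minor ij) of I−A; the adjugate is their transpose:
adj(I−A) = Cᵀ =
  [ 0.704000   0.124000   0.148000   0.234000]
  [ 0.090750   0.589000   0.029250   0.062375]
  [ 0.123750   0.093000   0.592250   0.242875]
  [ 0.134750   0.217000   0.201250   0.592375]
det(I−A) = Σ_j (I−A)_1j·C_1j = (0.75)(0.704000) + (-0.05)(0.090750) + (-0.10)(0.123750) + (-0.25)(0.134750) = 0.4774
(I − A)⁻¹ = adj(I−A) / det(I−A) ≈
  [   1.4747     0.2597     0.3100     0.4902]
  [   0.1901     1.2338     0.0613     0.1307]
  [   0.2592     0.1948     1.2406     0.5087]
  [   0.2823     0.4545     0.4216     1.2408]
Δx = (I − A)⁻¹ Δd with Δd having -80 in the Paper component and 0 elsewhere.
So Δx_4 = L_44 · (-80), where L_44 = adj(I−A)_44 / det(I−A) = 0.592375 / 0.4774.
Δx_4 = 0.592375 × (-80) / 0.4774 = -47.39 / 0.4774 ≈ -99.3.

Δx_4 = -99.3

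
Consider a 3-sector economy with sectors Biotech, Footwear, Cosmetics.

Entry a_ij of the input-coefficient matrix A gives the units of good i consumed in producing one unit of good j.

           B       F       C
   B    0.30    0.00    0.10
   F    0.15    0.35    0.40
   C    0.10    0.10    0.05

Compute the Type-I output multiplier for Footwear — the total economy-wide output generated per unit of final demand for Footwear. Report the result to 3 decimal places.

I − A =
  [   0.70     0.00    -0.10]
  [  -0.15     0.65    -0.40]
  [  -0.10    -0.10     0.95]
Cofactors of I−A, C_ij = (−1)^(i+j)·(minor ij) (rows/columns in the sector order above):
  C_11 = (0.65)(0.95) − (-0.40)(-0.10) = 0.5775
  C_12 = −[(-0.15)(0.95) − (-0.40)(-0.10)] = 0.1825
  C_13 = (-0.15)(-0.10) − (0.65)(-0.10) = 0.0800
  C_21 = −[(0.00)(0.95) − (-0.10)(-0.10)] = 0.0100
  C_22 = (0.70)(0.95) − (-0.10)(-0.10) = 0.6550
  C_23 = −[(0.70)(-0.10) − (0.00)(-0.10)] = 0.0700
  C_31 = (0.00)(-0.40) − (-0.10)(0.65) = 0.0650
  C_32 = −[(0.70)(-0.40) − (-0.10)(-0.15)] = 0.2950
  C_33 = (0.70)(0.65) − (0.00)(-0.15) = 0.4550
det(I−A) = Σ_j (I−A)_1j·C_1j = (0.70)(0.5775) + (0.00)(0.1825) + (-0.10)(0.0800) = 0.39625
adj(I−A) = Cᵀ =
  [ 0.5775   0.0100   0.0650]
  [ 0.1825   0.6550   0.2950]
  [ 0.0800   0.0700   0.4550]
(I − A)⁻¹ = adj(I−A) / det(I−A) ≈
  [   1.4574     0.0252     0.1640]
  [   0.4606     1.6530     0.7445]
  [   0.2019     0.1767     1.1483]
The output multiplier for sector j is the column-j sum of the Leontief inverse (I − A)⁻¹ = adj(I−A) / det(I−A).
Column F of adj(I−A): (0.0100, 0.6550, 0.0700); det(I−A) = 0.39625.
m_F = (0.0100 + 0.6550 + 0.0700) / 0.39625 = 0.735 / 0.39625 ≈ 1.855.

m_F = 1.855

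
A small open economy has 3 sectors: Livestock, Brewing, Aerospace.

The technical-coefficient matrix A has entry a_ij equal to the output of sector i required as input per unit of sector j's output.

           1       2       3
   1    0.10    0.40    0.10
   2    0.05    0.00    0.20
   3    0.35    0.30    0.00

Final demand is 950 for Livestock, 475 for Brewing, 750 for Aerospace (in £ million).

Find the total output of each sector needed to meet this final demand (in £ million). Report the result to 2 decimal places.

x_1 = 1618.19, x_2 = 871.47, x_3 = 1577.81

I − A =
  [   0.90    -0.40    -0.10]
  [  -0.05     1.00    -0.20]
  [  -0.35    -0.30     1.00]
Cofactors of I−A, C_ij = (−1)^(i+j)·(minor ij) (rows/columns in the sector order above):
  C_11 = (1.00)(1.00) − (-0.20)(-0.30) = 0.9400
  C_12 = −[(-0.05)(1.00) − (-0.20)(-0.35)] = 0.1200
  C_13 = (-0.05)(-0.30) − (1.00)(-0.35) = 0.3650
  C_21 = −[(-0.40)(1.00) − (-0.10)(-0.30)] = 0.4300
  C_22 = (0.90)(1.00) − (-0.10)(-0.35) = 0.8650
  C_23 = −[(0.90)(-0.30) − (-0.40)(-0.35)] = 0.4100
  C_31 = (-0.40)(-0.20) − (-0.10)(1.00) = 0.1800
  C_32 = −[(0.90)(-0.20) − (-0.10)(-0.05)] = 0.1850
  C_33 = (0.90)(1.00) − (-0.40)(-0.05) = 0.8800
det(I−A) = Σ_j (I−A)_1j·C_1j = (0.90)(0.9400) + (-0.40)(0.1200) + (-0.10)(0.3650) = 0.7615
adj(I−A) = Cᵀ =
  [ 0.9400   0.4300   0.1800]
  [ 0.1200   0.8650   0.1850]
  [ 0.3650   0.4100   0.8800]
(I − A)⁻¹ = adj(I−A) / det(I−A) ≈
  [   1.2344     0.5647     0.2364]
  [   0.1576     1.1359     0.2429]
  [   0.4793     0.5384     1.1556]
x = (I − A)⁻¹ d = adj(I−A)·d / det(I−A), with det(I−A) = 0.7615:
  x_1 = (0.9400·950 + 0.4300·475 + 0.1800·750) / 0.7615 = 1232.25 / 0.7615 ≈ 1618.19
  x_2 = (0.1200·950 + 0.8650·475 + 0.1850·750) / 0.7615 = 663.625 / 0.7615 ≈ 871.47
  x_3 = (0.3650·950 + 0.4100·475 + 0.8800·750) / 0.7615 = 1201.50 / 0.7615 ≈ 1577.81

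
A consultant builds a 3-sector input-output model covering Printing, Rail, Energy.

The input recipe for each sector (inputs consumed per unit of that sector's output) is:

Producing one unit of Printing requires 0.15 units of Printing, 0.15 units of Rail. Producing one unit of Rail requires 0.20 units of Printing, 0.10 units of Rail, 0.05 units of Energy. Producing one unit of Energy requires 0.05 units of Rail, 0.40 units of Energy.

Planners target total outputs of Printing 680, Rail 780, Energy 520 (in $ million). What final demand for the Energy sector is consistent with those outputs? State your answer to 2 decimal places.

d_3 = 273.00

I − A =
  [   0.85    -0.20     0.00]
  [  -0.15     0.90    -0.05]
  [   0.00    -0.05     0.60]
d = (I − A) x:
  d_1 = (+0.85)·680 + (-0.20)·780 + (+0.00)·520 = 422.00
  d_2 = (-0.15)·680 + (+0.90)·780 + (-0.05)·520 = 574.00
  d_3 = (+0.00)·680 + (-0.05)·780 + (+0.60)·520 = 273.00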